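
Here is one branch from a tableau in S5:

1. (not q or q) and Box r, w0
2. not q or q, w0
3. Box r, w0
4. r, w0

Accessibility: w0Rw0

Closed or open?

No world carries both an atom and its negation.

Not closed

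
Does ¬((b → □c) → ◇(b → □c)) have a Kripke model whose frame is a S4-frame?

1. ¬((b → □c) → ◇(b → □c)), u
2. b → □c, u
3. ¬◇(b → □c), u
4. ¬(b → □c), u
5. b, u
6. ¬□c, u
7. □c, u
8. c, u
9. ¬c, v
10. ¬(b → □c), v
11. b, v
12. ¬□c, v
13. c, v
Accessibility: uRu, uRv, vRv
Branch closes: c and ¬c both at v.
All branches of the tableau close; one closing branch shown above.

No, unsatisfiable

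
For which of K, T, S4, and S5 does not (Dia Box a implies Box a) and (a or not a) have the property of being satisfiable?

S5-tableau for the formula:
1. not (Dia Box a implies Box a) and (a or not a), 0
2. not (Dia Box a implies Box a), 0   [and-rule on 1]
3. a or not a, 0   [and-rule on 1]
4. Dia Box a, 0   [neg-implies-rule on 2]
5. not Box a, 0   [neg-implies-rule on 2]
6. a, 0   [or-rule on 3 (branches; this branch)]
7. Box a, 1   [Dia-rule on 4: fresh world 1, 0R1]
8. a, 1   [Box-rule on 7 via 1R1]
9. not a, 2   [neg-Box-rule on 5: fresh world 2, 0R2]
10. a, 2   [Box-rule on 7 via 1R2]
Accessibility: 0R0, 0R1, 0R2, 1R0, 1R1, 1R2, 2R0, 2R1, 2R2
Branch closes: a and not a both at 2.
Every branch closes (one shown): unsatisfiable in S5.
S4-tableau for the formula:
1. not (Dia Box a implies Box a) and (a or not a), 0
2. not (Dia Box a implies Box a), 0   [and-rule on 1]
3. a or not a, 0   [and-rule on 1]
4. Dia Box a, 0   [neg-implies-rule on 2]
5. not Box a, 0   [neg-implies-rule on 2]
6. not a, 0   [or-rule on 3 (branches; this branch)]
7. Box a, 1   [Dia-rule on 4: fresh world 1, 0R1]
8. a, 1   [Box-rule on 7 via 1R1]
9. not a, 2   [neg-Box-rule on 5: fresh world 2, 0R2]
Accessibility: 0R0, 0R1, 0R2, 1R1, 2R2
Complete open branch: satisfiable in S4, hence also in K, T (this S4-model is also a K-model and a T-model).

K, T, S4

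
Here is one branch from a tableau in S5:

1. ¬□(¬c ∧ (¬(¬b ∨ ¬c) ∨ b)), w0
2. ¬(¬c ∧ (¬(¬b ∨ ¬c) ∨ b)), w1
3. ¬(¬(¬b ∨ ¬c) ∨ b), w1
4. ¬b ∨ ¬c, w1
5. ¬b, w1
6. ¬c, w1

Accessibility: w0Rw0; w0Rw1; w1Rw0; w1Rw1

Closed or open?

Open

No atom appears with both signs at the same world.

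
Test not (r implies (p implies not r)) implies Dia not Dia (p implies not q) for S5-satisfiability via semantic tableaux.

Satisfiable (open branch found)

1. not (r implies (p implies not r)) implies Dia not Dia (p implies not q), w0
2. Dia not Dia (p implies not q), w0   [implies-rule on 1 (branches; this branch)]
3. not Dia (p implies not q), w1   [Dia-rule on 2: fresh world w1, w0Rw1]
4. not (p implies not q), w0   [neg-Dia-rule on 3 via w1Rw0]
5. p, w0   [neg-implies-rule on 4]
6. q, w0   [neg-implies-rule on 4]
7. not (p implies not q), w1   [neg-Dia-rule on 3 via w1Rw1]
8. p, w1   [neg-implies-rule on 7]
9. q, w1   [neg-implies-rule on 7]
Accessibility: w0Rw0, w0Rw1, w1Rw0, w1Rw1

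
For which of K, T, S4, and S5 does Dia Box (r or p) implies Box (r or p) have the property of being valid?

S5

S5-tableau for the negation not (Dia Box (r or p) implies Box (r or p)):
1. not (Dia Box (r or p) implies Box (r or p)), w0
2. Dia Box (r or p), w0
3. not Box (r or p), w0
4. Box (r or p), w1
5. r or p, w0
6. r or p, w1
7. p, w0
8. p, w1
9. not (r or p), w2
10. not r, w2
11. not p, w2
12. r or p, w2
13. p, w2
Accessibility: w0Rw0, w0Rw1, w0Rw2, w1Rw0, w1Rw1, w1Rw2, w2Rw0, w2Rw1, w2Rw2
Branch closes: p and not p both at w2.
Every branch closes (one shown): valid in S5.
S4-tableau for the negation not (Dia Box (r or p) implies Box (r or p)):
1. not (Dia Box (r or p) implies Box (r or p)), w0
2. Dia Box (r or p), w0
3. not Box (r or p), w0
4. Box (r or p), w1
5. r or p, w1
6. p, w1
7. not (r or p), w2
8. not r, w2
9. not p, w2
Accessibility: w0Rw0, w0Rw1, w0Rw2, w1Rw1, w2Rw2
Complete open branch: countermodel on an S4-frame, so not valid in S4, nor in K, T (the same frame is also a K-frame and a T-frame).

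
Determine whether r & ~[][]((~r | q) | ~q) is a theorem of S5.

Invalid (countermodel exists)

Tableau for the negation ~(r & ~[][]((~r | q) | ~q)):
1. ~(r & ~[][]((~r | q) | ~q)), w0
2. [][]((~r | q) | ~q), w0   [~&-rule on 1 (branches; this branch)]
3. []((~r | q) | ~q), w0   [[]-rule on 2 via w0Rw0]
4. (~r | q) | ~q, w0   [[]-rule on 3 via w0Rw0]
5. ~q, w0   [|-rule on 4 (branches; this branch)]
Accessibility: w0Rw0
The negation has an open branch (countermodel exists).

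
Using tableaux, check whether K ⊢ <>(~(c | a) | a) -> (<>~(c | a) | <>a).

Yes, valid

Tableau for the negation ~(<>(~(c | a) | a) -> (<>~(c | a) | <>a)):
1. ~(<>(~(c | a) | a) -> (<>~(c | a) | <>a)), w0
2. <>(~(c | a) | a), w0   [~->-rule on 1]
3. ~(<>~(c | a) | <>a), w0   [~->-rule on 1]
4. ~<>~(c | a), w0   [~|-rule on 3]
5. ~<>a, w0   [~|-rule on 3]
6. ~(c | a) | a, w1   [<>-rule on 2: fresh world w1, w0Rw1]
7. c | a, w1   [~<>-rule on 4 via w0Rw1]
8. ~a, w1   [~<>-rule on 5 via w0Rw1]
9. ~(c | a), w1   [|-rule on 6 (branches; this branch)]
10. ~c, w1   [~|-rule on 9]
11. a, w1   [|-rule on 7 (branches; this branch)]
Accessibility: w0Rw1
Branch closes: a and ~a both at w1.
All branches of the negation close; one closing branch shown above.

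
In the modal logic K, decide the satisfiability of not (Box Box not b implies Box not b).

Satisfiable

1. not (Box Box not b implies Box not b), w0
2. Box Box not b, w0
3. not Box not b, w0
4. b, w1
5. Box not b, w1
Accessibility: w0Rw1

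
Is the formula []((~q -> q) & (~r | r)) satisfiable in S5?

1. []((~q -> q) & (~r | r)), 0
2. (~q -> q) & (~r | r), 0
3. ~q -> q, 0
4. ~r | r, 0
5. q, 0
6. r, 0
Accessibility: 0R0

Yes, satisfiable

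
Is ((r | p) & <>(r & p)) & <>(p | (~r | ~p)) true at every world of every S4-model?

Tableau for the negation ~(((r | p) & <>(r & p)) & <>(p | (~r | ~p))):
1. ~(((r | p) & <>(r & p)) & <>(p | (~r | ~p))), u
2. ~((r | p) & <>(r & p)), u
3. ~<>(r & p), u
4. ~(r & p), u
5. ~p, u
Accessibility: uRu
The negation has an open branch (countermodel exists).

Invalid (countermodel exists)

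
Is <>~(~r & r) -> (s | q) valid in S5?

No, not valid

Tableau for the negation ~(<>~(~r & r) -> (s | q)):
1. ~(<>~(~r & r) -> (s | q)), w0
2. <>~(~r & r), w0   [~->-rule on 1]
3. ~(s | q), w0   [~->-rule on 1]
4. ~s, w0   [~|-rule on 3]
5. ~q, w0   [~|-rule on 3]
6. ~(~r & r), w1   [<>-rule on 2: fresh world w1, w0Rw1]
7. ~r, w1   [~&-rule on 6 (branches; this branch)]
Accessibility: w0Rw0, w0Rw1, w1Rw0, w1Rw1
The negation has an open branch (countermodel exists).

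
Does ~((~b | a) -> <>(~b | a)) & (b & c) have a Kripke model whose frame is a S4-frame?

Unsatisfiable

1. ~((~b | a) -> <>(~b | a)) & (b & c), 0
2. ~((~b | a) -> <>(~b | a)), 0
3. b & c, 0
4. ~b | a, 0
5. ~<>(~b | a), 0
6. b, 0
7. c, 0
8. ~(~b | a), 0
9. ~a, 0
10. a, 0
Accessibility: 0R0
Branch closes: a and ~a both at 0.
(One branch shown.) All branches close.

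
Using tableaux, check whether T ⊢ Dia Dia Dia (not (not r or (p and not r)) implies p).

Not valid

Tableau for the negation not Dia Dia Dia (not (not r or (p and not r)) implies p):
1. not Dia Dia Dia (not (not r or (p and not r)) implies p), u
2. not Dia Dia (not (not r or (p and not r)) implies p), u
3. not Dia (not (not r or (p and not r)) implies p), u
4. not (not (not r or (p and not r)) implies p), u
5. not (not r or (p and not r)), u
6. not p, u
7. r, u
8. not (p and not r), u
Accessibility: uRu
The negation has an open branch (countermodel exists).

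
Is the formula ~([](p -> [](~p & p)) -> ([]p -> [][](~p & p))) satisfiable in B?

Unsatisfiable (every branch closes)

1. ~([](p -> [](~p & p)) -> ([]p -> [][](~p & p))), 0
2. [](p -> [](~p & p)), 0
3. ~([]p -> [][](~p & p)), 0
4. []p, 0
5. ~[][](~p & p), 0
6. p -> [](~p & p), 0
7. p, 0
8. [](~p & p), 0
9. ~p & p, 0
10. ~p, 0
Accessibility: 0R0
Branch closes: p and ~p both at 0.
(One branch shown.) All branches close.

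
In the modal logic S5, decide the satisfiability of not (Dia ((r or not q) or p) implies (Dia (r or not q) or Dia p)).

1. not (Dia ((r or not q) or p) implies (Dia (r or not q) or Dia p)), 0
2. Dia ((r or not q) or p), 0
3. not (Dia (r or not q) or Dia p), 0
4. not Dia (r or not q), 0
5. not Dia p, 0
6. not (r or not q), 0
7. not r, 0
8. q, 0
9. not p, 0
10. (r or not q) or p, 1
11. not (r or not q), 1
12. not r, 1
13. q, 1
14. not p, 1
15. r or not q, 1
16. not q, 1
Accessibility: 0R0, 0R1, 1R0, 1R1
Branch closes: q and not q both at 1.
(One branch shown.) All branches close.

No, unsatisfiable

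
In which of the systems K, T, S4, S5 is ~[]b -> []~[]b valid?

S5-tableau for the negation ~(~[]b -> []~[]b):
1. ~(~[]b -> []~[]b), 0
2. ~[]b, 0
3. ~[]~[]b, 0
4. ~b, 1
5. []b, 2
6. b, 0
7. b, 1
Accessibility: 0R0, 0R1, 0R2, 1R0, 1R1, 1R2, 2R0, 2R1, 2R2
Branch closes: b and ~b both at 1.
Every branch closes (one shown): valid in S5.
S4-tableau for the negation ~(~[]b -> []~[]b):
1. ~(~[]b -> []~[]b), 0
2. ~[]b, 0
3. ~[]~[]b, 0
4. ~b, 1
5. []b, 2
6. b, 2
Accessibility: 0R0, 0R1, 0R2, 1R1, 2R2
Complete open branch: countermodel on an S4-frame, so not valid in S4, nor in K, T (the same frame is also a K-frame and a T-frame).

S5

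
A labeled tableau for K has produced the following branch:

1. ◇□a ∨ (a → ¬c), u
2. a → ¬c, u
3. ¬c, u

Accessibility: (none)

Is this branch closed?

No, open

No world carries both an atom and its negation.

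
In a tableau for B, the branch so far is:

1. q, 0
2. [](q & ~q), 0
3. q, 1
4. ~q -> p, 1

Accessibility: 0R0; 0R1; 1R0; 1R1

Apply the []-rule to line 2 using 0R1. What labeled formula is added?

q & ~q, 1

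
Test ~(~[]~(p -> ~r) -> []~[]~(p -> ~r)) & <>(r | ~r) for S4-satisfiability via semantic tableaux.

Satisfiable (open branch found)

1. ~(~[]~(p -> ~r) -> []~[]~(p -> ~r)) & <>(r | ~r), u
2. ~(~[]~(p -> ~r) -> []~[]~(p -> ~r)), u   [&-rule on 1]
3. <>(r | ~r), u   [&-rule on 1]
4. ~[]~(p -> ~r), u   [~->-rule on 2]
5. ~[]~[]~(p -> ~r), u   [~->-rule on 2]
6. r | ~r, v   [<>-rule on 3: fresh world v, uRv]
7. ~r, v   [|-rule on 6 (branches; this branch)]
8. p -> ~r, w   [~[]-rule on 4: fresh world w, uRw]
9. ~r, w   [->-rule on 8 (branches; this branch)]
10. []~(p -> ~r), x   [~[]-rule on 5: fresh world x, uRx]
11. ~(p -> ~r), x   [[]-rule on 10 via xRx]
12. p, x   [~->-rule on 11]
13. r, x   [~->-rule on 11]
Accessibility: uRu, uRv, uRw, uRx, vRv, wRw, xRx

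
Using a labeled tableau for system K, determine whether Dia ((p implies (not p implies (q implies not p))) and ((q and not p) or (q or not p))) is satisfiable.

1. Dia ((p implies (not p implies (q implies not p))) and ((q and not p) or (q or not p))), w0
2. (p implies (not p implies (q implies not p))) and ((q and not p) or (q or not p)), w1
3. p implies (not p implies (q implies not p)), w1
4. (q and not p) or (q or not p), w1
5. not p implies (q implies not p), w1
6. q or not p, w1
7. q implies not p, w1
8. not p, w1
Accessibility: w0Rw1

Satisfiable (open branch found)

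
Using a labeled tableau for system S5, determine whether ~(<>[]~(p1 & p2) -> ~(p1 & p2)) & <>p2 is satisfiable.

1. ~(<>[]~(p1 & p2) -> ~(p1 & p2)) & <>p2, w0
2. ~(<>[]~(p1 & p2) -> ~(p1 & p2)), w0   [&-rule on 1]
3. <>p2, w0   [&-rule on 1]
4. <>[]~(p1 & p2), w0   [~->-rule on 2]
5. p1 & p2, w0   [~->-rule on 2]
6. p1, w0   [&-rule on 5]
7. p2, w0   [&-rule on 5]
8. p2, w1   [<>-rule on 3: fresh world w1, w0Rw1]
9. []~(p1 & p2), w2   [<>-rule on 4: fresh world w2, w0Rw2]
10. ~(p1 & p2), w0   [[]-rule on 9 via w2Rw0]
11. ~(p1 & p2), w1   [[]-rule on 9 via w2Rw1]
12. ~(p1 & p2), w2   [[]-rule on 9 via w2Rw2]
13. ~p2, w0   [~&-rule on 10 (branches; this branch)]
Accessibility: w0Rw0, w0Rw1, w0Rw2, w1Rw0, w1Rw1, w1Rw2, w2Rw0, w2Rw1, w2Rw2
Branch closes: p2 and ~p2 both at w0.
(One branch shown.) All branches close.

Unsatisfiable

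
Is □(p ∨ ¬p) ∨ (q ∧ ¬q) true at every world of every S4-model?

Tableau for the negation ¬(□(p ∨ ¬p) ∨ (q ∧ ¬q)):
1. ¬(□(p ∨ ¬p) ∨ (q ∧ ¬q)), u
2. ¬□(p ∨ ¬p), u
3. ¬(q ∧ ¬q), u
4. q, u
5. ¬(p ∨ ¬p), v
6. ¬p, v
7. p, v
Accessibility: uRu, uRv, vRv
Branch closes: p and ¬p both at v.
All branches of the negation close; one closing branch shown above.

Yes, valid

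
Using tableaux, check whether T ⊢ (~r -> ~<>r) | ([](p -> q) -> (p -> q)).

Yes, valid

Tableau for the negation ~((~r -> ~<>r) | ([](p -> q) -> (p -> q))):
1. ~((~r -> ~<>r) | ([](p -> q) -> (p -> q))), w0
2. ~(~r -> ~<>r), w0
3. ~([](p -> q) -> (p -> q)), w0
4. ~r, w0
5. <>r, w0
6. [](p -> q), w0
7. ~(p -> q), w0
8. p, w0
9. ~q, w0
10. p -> q, w0
11. q, w0
Accessibility: w0Rw0
Branch closes: q and ~q both at w0.
All branches of the negation close; one closing branch shown above.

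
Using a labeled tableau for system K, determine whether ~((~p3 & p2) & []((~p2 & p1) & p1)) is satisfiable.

Satisfiable

1. ~((~p3 & p2) & []((~p2 & p1) & p1)), u
2. ~[]((~p2 & p1) & p1), u
3. ~((~p2 & p1) & p1), v
4. ~p1, v
Accessibility: uRv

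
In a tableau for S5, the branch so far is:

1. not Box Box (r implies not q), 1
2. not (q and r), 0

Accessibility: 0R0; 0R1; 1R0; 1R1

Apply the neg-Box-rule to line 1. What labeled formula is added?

a fresh world 2 with 1R2, and not Box (r implies not q) at 2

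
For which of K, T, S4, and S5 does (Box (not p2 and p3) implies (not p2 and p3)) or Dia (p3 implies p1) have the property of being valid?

K-tableau for the negation not ((Box (not p2 and p3) implies (not p2 and p3)) or Dia (p3 implies p1)):
1. not ((Box (not p2 and p3) implies (not p2 and p3)) or Dia (p3 implies p1)), 0
2. not (Box (not p2 and p3) implies (not p2 and p3)), 0
3. not Dia (p3 implies p1), 0
4. Box (not p2 and p3), 0
5. not (not p2 and p3), 0
6. not p3, 0
Complete open branch: countermodel on a K-frame, so not valid in K.
T-tableau for the negation not ((Box (not p2 and p3) implies (not p2 and p3)) or Dia (p3 implies p1)):
1. not ((Box (not p2 and p3) implies (not p2 and p3)) or Dia (p3 implies p1)), 0
2. not (Box (not p2 and p3) implies (not p2 and p3)), 0
3. not Dia (p3 implies p1), 0
4. Box (not p2 and p3), 0
5. not (not p2 and p3), 0
6. not (p3 implies p1), 0
7. p3, 0
8. not p1, 0
9. not p2 and p3, 0
10. not p2, 0
11. not p3, 0
Accessibility: 0R0
Branch closes: p3 and not p3 both at 0.
Every branch closes (one shown): valid in T, hence also in S4, S5 (every theorem of T is a theorem of S4 and S5).

T, S4, S5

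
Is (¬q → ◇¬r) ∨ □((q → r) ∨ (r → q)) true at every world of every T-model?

Tableau for the negation ¬((¬q → ◇¬r) ∨ □((q → r) ∨ (r → q))):
1. ¬((¬q → ◇¬r) ∨ □((q → r) ∨ (r → q))), 0
2. ¬(¬q → ◇¬r), 0   [¬∨-rule on 1]
3. ¬□((q → r) ∨ (r → q)), 0   [¬∨-rule on 1]
4. ¬q, 0   [¬→-rule on 2]
5. ¬◇¬r, 0   [¬→-rule on 2]
6. r, 0   [¬◇-rule on 5 via 0R0]
7. ¬((q → r) ∨ (r → q)), 1   [¬□-rule on 3: fresh world 1, 0R1]
8. ¬(q → r), 1   [¬∨-rule on 7]
9. ¬(r → q), 1   [¬∨-rule on 7]
10. q, 1   [¬→-rule on 8]
11. ¬r, 1   [¬→-rule on 8]
12. r, 1   [¬→-rule on 9]
13. ¬q, 1   [¬→-rule on 9]
Accessibility: 0R0, 0R1, 1R1
Branch closes: r and ¬r both at 1.
Every branch of the negation's tableau closes; the branch above is one of them.

Valid in T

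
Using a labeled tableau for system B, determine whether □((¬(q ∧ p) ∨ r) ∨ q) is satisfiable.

1. □((¬(q ∧ p) ∨ r) ∨ q), w0
2. (¬(q ∧ p) ∨ r) ∨ q, w0   [□-rule on 1 via w0Rw0]
3. q, w0   [∨-rule on 2 (branches; this branch)]
Accessibility: w0Rw0

Yes, satisfiable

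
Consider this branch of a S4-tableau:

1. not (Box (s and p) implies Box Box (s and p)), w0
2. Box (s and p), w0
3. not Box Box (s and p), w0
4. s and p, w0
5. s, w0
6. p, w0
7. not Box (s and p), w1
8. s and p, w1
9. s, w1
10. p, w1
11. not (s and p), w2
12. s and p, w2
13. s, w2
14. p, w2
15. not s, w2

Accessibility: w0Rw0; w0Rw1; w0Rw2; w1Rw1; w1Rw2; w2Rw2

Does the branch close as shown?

Both s and not s appear at w2.

Yes, closed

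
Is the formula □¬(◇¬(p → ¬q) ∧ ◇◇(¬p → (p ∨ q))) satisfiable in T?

1. □¬(◇¬(p → ¬q) ∧ ◇◇(¬p → (p ∨ q))), w0
2. ¬(◇¬(p → ¬q) ∧ ◇◇(¬p → (p ∨ q))), w0
3. ¬◇◇(¬p → (p ∨ q)), w0
4. ¬◇(¬p → (p ∨ q)), w0
5. ¬(¬p → (p ∨ q)), w0
6. ¬p, w0
7. ¬(p ∨ q), w0
8. ¬q, w0
Accessibility: w0Rw0

Satisfiable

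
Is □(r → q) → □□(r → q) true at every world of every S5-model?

Tableau for the negation ¬(□(r → q) → □□(r → q)):
1. ¬(□(r → q) → □□(r → q)), u
2. □(r → q), u
3. ¬□□(r → q), u
4. r → q, u
5. q, u
6. ¬□(r → q), v
7. r → q, v
8. q, v
9. ¬(r → q), w
10. r, w
11. ¬q, w
12. r → q, w
13. q, w
Accessibility: uRu, uRv, uRw, vRu, vRv, vRw, wRu, wRv, wRw
Branch closes: q and ¬q both at w.
Every branch of the negation's tableau closes; the branch above is one of them.

Yes, valid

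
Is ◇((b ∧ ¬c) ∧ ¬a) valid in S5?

No, not valid

Tableau for the negation ¬◇((b ∧ ¬c) ∧ ¬a):
1. ¬◇((b ∧ ¬c) ∧ ¬a), 0
2. ¬((b ∧ ¬c) ∧ ¬a), 0
3. a, 0
Accessibility: 0R0
The negation has an open branch (countermodel exists).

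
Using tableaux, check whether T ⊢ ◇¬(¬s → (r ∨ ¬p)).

Not valid

Tableau for the negation ¬◇¬(¬s → (r ∨ ¬p)):
1. ¬◇¬(¬s → (r ∨ ¬p)), u
2. ¬s → (r ∨ ¬p), u   [¬◇-rule on 1 via uRu]
3. r ∨ ¬p, u   [→-rule on 2 (branches; this branch)]
4. ¬p, u   [∨-rule on 3 (branches; this branch)]
Accessibility: uRu
The negation has an open branch (countermodel exists).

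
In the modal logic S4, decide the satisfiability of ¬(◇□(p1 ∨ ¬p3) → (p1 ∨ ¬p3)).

Yes, satisfiable

1. ¬(◇□(p1 ∨ ¬p3) → (p1 ∨ ¬p3)), 0
2. ◇□(p1 ∨ ¬p3), 0   [¬→-rule on 1]
3. ¬(p1 ∨ ¬p3), 0   [¬→-rule on 1]
4. ¬p1, 0   [¬∨-rule on 3]
5. p3, 0   [¬∨-rule on 3]
6. □(p1 ∨ ¬p3), 1   [◇-rule on 2: fresh world 1, 0R1]
7. p1 ∨ ¬p3, 1   [□-rule on 6 via 1R1]
8. ¬p3, 1   [∨-rule on 7 (branches; this branch)]
Accessibility: 0R0, 0R1, 1R1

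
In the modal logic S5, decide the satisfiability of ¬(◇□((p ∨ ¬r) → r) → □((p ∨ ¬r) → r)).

Unsatisfiable

1. ¬(◇□((p ∨ ¬r) → r) → □((p ∨ ¬r) → r)), w0
2. ◇□((p ∨ ¬r) → r), w0
3. ¬□((p ∨ ¬r) → r), w0
4. □((p ∨ ¬r) → r), w1
5. (p ∨ ¬r) → r, w0
6. (p ∨ ¬r) → r, w1
7. ¬(p ∨ ¬r), w0
8. ¬p, w0
9. r, w0
10. ¬(p ∨ ¬r), w1
11. ¬p, w1
12. r, w1
13. ¬((p ∨ ¬r) → r), w2
14. p ∨ ¬r, w2
15. ¬r, w2
16. (p ∨ ¬r) → r, w2
17. ¬(p ∨ ¬r), w2
18. ¬p, w2
19. r, w2
Accessibility: w0Rw0, w0Rw1, w0Rw2, w1Rw0, w1Rw1, w1Rw2, w2Rw0, w2Rw1, w2Rw2
Branch closes: r and ¬r both at w2.
Every branch closes; the branch above is one of them.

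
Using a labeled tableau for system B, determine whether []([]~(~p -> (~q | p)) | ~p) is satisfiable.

1. []([]~(~p -> (~q | p)) | ~p), 0
2. []~(~p -> (~q | p)) | ~p, 0
3. ~p, 0
Accessibility: 0R0

Satisfiable (open branch found)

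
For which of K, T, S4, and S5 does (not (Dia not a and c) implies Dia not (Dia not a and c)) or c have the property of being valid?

K-tableau for the negation not ((not (Dia not a and c) implies Dia not (Dia not a and c)) or c):
1. not ((not (Dia not a and c) implies Dia not (Dia not a and c)) or c), 0
2. not (not (Dia not a and c) implies Dia not (Dia not a and c)), 0
3. not c, 0
4. not (Dia not a and c), 0
5. not Dia not (Dia not a and c), 0
Complete open branch: countermodel on a K-frame, so not valid in K.
T-tableau for the negation not ((not (Dia not a and c) implies Dia not (Dia not a and c)) or c):
1. not ((not (Dia not a and c) implies Dia not (Dia not a and c)) or c), 0
2. not (not (Dia not a and c) implies Dia not (Dia not a and c)), 0
3. not c, 0
4. not (Dia not a and c), 0
5. not Dia not (Dia not a and c), 0
6. Dia not a and c, 0
7. Dia not a, 0
8. c, 0
Accessibility: 0R0
Branch closes: c and not c both at 0.
Every branch closes (one shown): valid in T, hence also in S4, S5 (every theorem of T is a theorem of S4 and S5).

T, S4, S5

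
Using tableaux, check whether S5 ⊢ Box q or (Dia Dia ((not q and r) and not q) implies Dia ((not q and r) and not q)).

Tableau for the negation not (Box q or (Dia Dia ((not q and r) and not q) implies Dia ((not q and r) and not q))):
1. not (Box q or (Dia Dia ((not q and r) and not q) implies Dia ((not q and r) and not q))), w0
2. not Box q, w0
3. not (Dia Dia ((not q and r) and not q) implies Dia ((not q and r) and not q)), w0
4. Dia Dia ((not q and r) and not q), w0
5. not Dia ((not q and r) and not q), w0
6. not ((not q and r) and not q), w0
7. not (not q and r), w0
8. not r, w0
9. not q, w1
10. not ((not q and r) and not q), w1
11. not (not q and r), w1
12. not r, w1
13. Dia ((not q and r) and not q), w2
14. not ((not q and r) and not q), w2
15. not (not q and r), w2
16. not r, w2
17. (not q and r) and not q, w3
18. not q and r, w3
19. not q, w3
20. r, w3
21. not ((not q and r) and not q), w3
22. not (not q and r), w3
23. not r, w3
Accessibility: w0Rw0, w0Rw1, w0Rw2, w0Rw3, w1Rw0, w1Rw1, w1Rw2, w1Rw3, w2Rw0, w2Rw1, w2Rw2, w2Rw3, w3Rw0, w3Rw1, w3Rw2, w3Rw3
Branch closes: r and not r both at w3.
Every branch of the negation's tableau closes; the branch above is one of them.

Yes, valid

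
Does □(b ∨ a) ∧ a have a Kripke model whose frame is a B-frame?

Yes, satisfiable

1. □(b ∨ a) ∧ a, 0
2. □(b ∨ a), 0   [∧-rule on 1]
3. a, 0   [∧-rule on 1]
4. b ∨ a, 0   [□-rule on 2 via 0R0]
Accessibility: 0R0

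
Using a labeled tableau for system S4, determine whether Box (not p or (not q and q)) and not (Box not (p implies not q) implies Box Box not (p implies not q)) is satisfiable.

1. Box (not p or (not q and q)) and not (Box not (p implies not q) implies Box Box not (p implies not q)), 0
2. Box (not p or (not q and q)), 0
3. not (Box not (p implies not q) implies Box Box not (p implies not q)), 0
4. Box not (p implies not q), 0
5. not Box Box not (p implies not q), 0
6. not p or (not q and q), 0
7. not (p implies not q), 0
8. p, 0
9. q, 0
10. not q and q, 0
11. not q, 0
Accessibility: 0R0
Branch closes: q and not q both at 0.
(One branch shown.) All branches close.

No, unsatisfiable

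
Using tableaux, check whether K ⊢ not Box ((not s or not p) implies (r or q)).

Invalid (countermodel exists)

Tableau for the negation Box ((not s or not p) implies (r or q)):
1. Box ((not s or not p) implies (r or q)), 0
The negation has an open branch (countermodel exists).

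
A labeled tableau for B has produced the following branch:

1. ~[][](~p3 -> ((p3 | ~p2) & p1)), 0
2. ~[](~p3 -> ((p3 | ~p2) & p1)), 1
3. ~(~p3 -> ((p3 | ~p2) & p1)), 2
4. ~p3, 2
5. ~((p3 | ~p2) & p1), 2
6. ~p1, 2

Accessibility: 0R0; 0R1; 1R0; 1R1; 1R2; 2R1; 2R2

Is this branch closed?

No world carries both an atom and its negation.

Not closed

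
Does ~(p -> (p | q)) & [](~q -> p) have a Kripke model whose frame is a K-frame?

Unsatisfiable (every branch closes)

1. ~(p -> (p | q)) & [](~q -> p), 0
2. ~(p -> (p | q)), 0   [&-rule on 1]
3. [](~q -> p), 0   [&-rule on 1]
4. p, 0   [~->-rule on 2]
5. ~(p | q), 0   [~->-rule on 2]
6. ~p, 0   [~|-rule on 5]
7. ~q, 0   [~|-rule on 5]
Branch closes: p and ~p both at 0.
(One branch shown.) All branches close.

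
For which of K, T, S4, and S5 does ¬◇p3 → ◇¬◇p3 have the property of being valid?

T-tableau for the negation ¬(¬◇p3 → ◇¬◇p3):
1. ¬(¬◇p3 → ◇¬◇p3), 0
2. ¬◇p3, 0   [¬→-rule on 1]
3. ¬◇¬◇p3, 0   [¬→-rule on 1]
4. ¬p3, 0   [¬◇-rule on 2 via 0R0]
5. ◇p3, 0   [¬◇-rule on 3 via 0R0]
6. p3, 1   [◇-rule on 5: fresh world 1, 0R1]
7. ¬p3, 1   [¬◇-rule on 2 via 0R1]
Accessibility: 0R0, 0R1, 1R1
Branch closes: p3 and ¬p3 both at 1.
Every branch closes (one shown): valid in T, hence also in S4, S5 (every theorem of T is a theorem of S4 and S5).
K-tableau for the negation ¬(¬◇p3 → ◇¬◇p3):
1. ¬(¬◇p3 → ◇¬◇p3), 0
2. ¬◇p3, 0   [¬→-rule on 1]
3. ¬◇¬◇p3, 0   [¬→-rule on 1]
Complete open branch: countermodel on a K-frame, so not valid in K.

T, S4, S5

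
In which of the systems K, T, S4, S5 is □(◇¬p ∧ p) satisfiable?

K

T-tableau for the formula:
1. □(◇¬p ∧ p), w0
2. ◇¬p ∧ p, w0
3. ◇¬p, w0
4. p, w0
5. ¬p, w1
6. ◇¬p ∧ p, w1
7. ◇¬p, w1
8. p, w1
Accessibility: w0Rw0, w0Rw1, w1Rw1
Branch closes: p and ¬p both at w1.
Every branch closes (one shown): unsatisfiable in T, hence also in S4, S5 (every S4/S5-frame is a T-frame).
K-tableau for the formula:
1. □(◇¬p ∧ p), w0
Complete open branch: satisfiable in K.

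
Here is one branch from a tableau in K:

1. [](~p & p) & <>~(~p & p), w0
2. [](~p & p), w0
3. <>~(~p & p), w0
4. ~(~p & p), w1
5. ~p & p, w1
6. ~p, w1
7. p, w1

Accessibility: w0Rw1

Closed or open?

Both p and ~p appear at w1.

Yes, closed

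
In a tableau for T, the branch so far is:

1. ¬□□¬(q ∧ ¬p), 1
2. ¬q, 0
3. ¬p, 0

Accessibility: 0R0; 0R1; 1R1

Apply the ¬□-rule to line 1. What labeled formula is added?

a fresh world 2 with 1R2, and ¬□¬(q ∧ ¬p) at 2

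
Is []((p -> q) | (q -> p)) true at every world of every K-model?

Valid in K

Tableau for the negation ~[]((p -> q) | (q -> p)):
1. ~[]((p -> q) | (q -> p)), u
2. ~((p -> q) | (q -> p)), v
3. ~(p -> q), v
4. ~(q -> p), v
5. p, v
6. ~q, v
7. q, v
8. ~p, v
Accessibility: uRv
Branch closes: q and ~q both at v.
All branches of the negation close; one closing branch shown above.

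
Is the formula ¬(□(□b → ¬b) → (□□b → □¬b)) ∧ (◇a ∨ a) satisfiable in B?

1. ¬(□(□b → ¬b) → (□□b → □¬b)) ∧ (◇a ∨ a), 0
2. ¬(□(□b → ¬b) → (□□b → □¬b)), 0
3. ◇a ∨ a, 0
4. □(□b → ¬b), 0
5. ¬(□□b → □¬b), 0
6. □□b, 0
7. ¬□¬b, 0
8. □b → ¬b, 0
9. □b, 0
10. b, 0
11. ◇a, 0
12. ¬□b, 0
13. b, 1
14. □b → ¬b, 1
15. □b, 1
16. ¬□b, 1
17. a, 2
18. □b → ¬b, 2
19. □b, 2
20. b, 2
21. ¬□b, 2
22. ¬b, 3
23. □b → ¬b, 3
24. □b, 3
25. b, 3
Accessibility: 0R0, 0R1, 0R2, 0R3, 1R0, 1R1, 2R0, 2R2, 3R0, 3R3
Branch closes: b and ¬b both at 3.
(One branch shown.) All branches close.

No, unsatisfiable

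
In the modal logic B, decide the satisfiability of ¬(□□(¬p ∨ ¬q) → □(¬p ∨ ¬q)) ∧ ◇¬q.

Unsatisfiable (every branch closes)

1. ¬(□□(¬p ∨ ¬q) → □(¬p ∨ ¬q)) ∧ ◇¬q, u
2. ¬(□□(¬p ∨ ¬q) → □(¬p ∨ ¬q)), u
3. ◇¬q, u
4. □□(¬p ∨ ¬q), u
5. ¬□(¬p ∨ ¬q), u
6. □(¬p ∨ ¬q), u
7. ¬p ∨ ¬q, u
8. ¬q, u
9. ¬q, v
10. □(¬p ∨ ¬q), v
11. ¬p ∨ ¬q, v
12. ¬(¬p ∨ ¬q), w
13. p, w
14. q, w
15. □(¬p ∨ ¬q), w
16. ¬p ∨ ¬q, w
17. ¬q, w
Accessibility: uRu, uRv, uRw, vRu, vRv, wRu, wRw
Branch closes: q and ¬q both at w.
Every branch closes; the branch above is one of them.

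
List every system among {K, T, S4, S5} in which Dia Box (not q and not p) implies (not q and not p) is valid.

S5-tableau for the negation not (Dia Box (not q and not p) implies (not q and not p)):
1. not (Dia Box (not q and not p) implies (not q and not p)), u
2. Dia Box (not q and not p), u
3. not (not q and not p), u
4. p, u
5. Box (not q and not p), v
6. not q and not p, u
7. not q, u
8. not p, u
Accessibility: uRu, uRv, vRu, vRv
Branch closes: p and not p both at u.
Every branch closes (one shown): valid in S5.
S4-tableau for the negation not (Dia Box (not q and not p) implies (not q and not p)):
1. not (Dia Box (not q and not p) implies (not q and not p)), u
2. Dia Box (not q and not p), u
3. not (not q and not p), u
4. p, u
5. Box (not q and not p), v
6. not q and not p, v
7. not q, v
8. not p, v
Accessibility: uRu, uRv, vRv
Complete open branch: countermodel on an S4-frame, so not valid in S4, nor in K, T (the same frame is also a K-frame and a T-frame).

S5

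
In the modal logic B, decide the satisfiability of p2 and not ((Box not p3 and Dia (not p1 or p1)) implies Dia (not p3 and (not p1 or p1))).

Unsatisfiable

1. p2 and not ((Box not p3 and Dia (not p1 or p1)) implies Dia (not p3 and (not p1 or p1))), 0
2. p2, 0
3. not ((Box not p3 and Dia (not p1 or p1)) implies Dia (not p3 and (not p1 or p1))), 0
4. Box not p3 and Dia (not p1 or p1), 0
5. not Dia (not p3 and (not p1 or p1)), 0
6. Box not p3, 0
7. Dia (not p1 or p1), 0
8. not (not p3 and (not p1 or p1)), 0
9. not p3, 0
10. not (not p1 or p1), 0
11. p1, 0
12. not p1, 0
Accessibility: 0R0
Branch closes: p1 and not p1 both at 0.
All branches of the tableau close; one closing branch shown above.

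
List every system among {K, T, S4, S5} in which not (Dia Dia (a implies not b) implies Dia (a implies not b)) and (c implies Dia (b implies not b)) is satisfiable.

K, T

S4-tableau for the formula:
1. not (Dia Dia (a implies not b) implies Dia (a implies not b)) and (c implies Dia (b implies not b)), w0
2. not (Dia Dia (a implies not b) implies Dia (a implies not b)), w0
3. c implies Dia (b implies not b), w0
4. Dia Dia (a implies not b), w0
5. not Dia (a implies not b), w0
6. not (a implies not b), w0
7. a, w0
8. b, w0
9. Dia (b implies not b), w0
10. Dia (a implies not b), w1
11. not (a implies not b), w1
12. a, w1
13. b, w1
14. b implies not b, w2
15. not (a implies not b), w2
16. a, w2
17. b, w2
18. not b, w2
Accessibility: w0Rw0, w0Rw1, w0Rw2, w1Rw1, w2Rw2
Branch closes: b and not b both at w2.
Every branch closes (one shown): unsatisfiable in S4, hence also in S5 (every S5-frame is an S4-frame).
T-tableau for the formula:
1. not (Dia Dia (a implies not b) implies Dia (a implies not b)) and (c implies Dia (b implies not b)), w0
2. not (Dia Dia (a implies not b) implies Dia (a implies not b)), w0
3. c implies Dia (b implies not b), w0
4. Dia Dia (a implies not b), w0
5. not Dia (a implies not b), w0
6. not (a implies not b), w0
7. a, w0
8. b, w0
9. not c, w0
10. Dia (a implies not b), w1
11. not (a implies not b), w1
12. a, w1
13. b, w1
14. a implies not b, w2
15. not b, w2
Accessibility: w0Rw0, w0Rw1, w1Rw1, w1Rw2, w2Rw2
Complete open branch: satisfiable in T, hence also in K (this T-model is also a K-model).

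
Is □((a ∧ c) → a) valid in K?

Valid

Tableau for the negation ¬□((a ∧ c) → a):
1. ¬□((a ∧ c) → a), u
2. ¬((a ∧ c) → a), v
3. a ∧ c, v
4. ¬a, v
5. a, v
6. c, v
Accessibility: uRv
Branch closes: a and ¬a both at v.
Every branch of the negation's tableau closes; the branch above is one of them.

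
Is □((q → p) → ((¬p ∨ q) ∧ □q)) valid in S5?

Not valid

Tableau for the negation ¬□((q → p) → ((¬p ∨ q) ∧ □q)):
1. ¬□((q → p) → ((¬p ∨ q) ∧ □q)), w0
2. ¬((q → p) → ((¬p ∨ q) ∧ □q)), w1   [¬□-rule on 1: fresh world w1, w0Rw1]
3. q → p, w1   [¬→-rule on 2]
4. ¬((¬p ∨ q) ∧ □q), w1   [¬→-rule on 2]
5. p, w1   [→-rule on 3 (branches; this branch)]
6. ¬□q, w1   [¬∧-rule on 4 (branches; this branch)]
7. ¬q, w2   [¬□-rule on 6: fresh world w2, w1Rw2]
Accessibility: w0Rw0, w0Rw1, w0Rw2, w1Rw0, w1Rw1, w1Rw2, w2Rw0, w2Rw1, w2Rw2
The negation has an open branch (countermodel exists).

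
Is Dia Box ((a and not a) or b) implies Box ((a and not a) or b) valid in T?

No, not valid

Tableau for the negation not (Dia Box ((a and not a) or b) implies Box ((a and not a) or b)):
1. not (Dia Box ((a and not a) or b) implies Box ((a and not a) or b)), w0
2. Dia Box ((a and not a) or b), w0
3. not Box ((a and not a) or b), w0
4. Box ((a and not a) or b), w1
5. (a and not a) or b, w1
6. b, w1
7. not ((a and not a) or b), w2
8. not (a and not a), w2
9. not b, w2
10. a, w2
Accessibility: w0Rw0, w0Rw1, w0Rw2, w1Rw1, w2Rw2
The negation has an open branch (countermodel exists).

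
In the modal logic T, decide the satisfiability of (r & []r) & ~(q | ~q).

1. (r & []r) & ~(q | ~q), w0
2. r & []r, w0
3. ~(q | ~q), w0
4. r, w0
5. []r, w0
6. ~q, w0
7. q, w0
Accessibility: w0Rw0
Branch closes: q and ~q both at w0.
All branches of the tableau close; one closing branch shown above.

Unsatisfiable (every branch closes)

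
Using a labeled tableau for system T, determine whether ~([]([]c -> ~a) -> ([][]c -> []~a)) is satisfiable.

1. ~([]([]c -> ~a) -> ([][]c -> []~a)), u
2. []([]c -> ~a), u
3. ~([][]c -> []~a), u
4. [][]c, u
5. ~[]~a, u
6. []c -> ~a, u
7. []c, u
8. c, u
9. ~[]c, u
10. a, v
11. []c -> ~a, v
12. []c, v
13. c, v
14. ~[]c, v
15. ~c, w
16. []c -> ~a, w
17. []c, w
18. c, w
Accessibility: uRu, uRv, uRw, vRv, wRw
Branch closes: c and ~c both at w.
All branches of the tableau close; one closing branch shown above.

No, unsatisfiable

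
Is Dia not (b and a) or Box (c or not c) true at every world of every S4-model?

Yes, valid

Tableau for the negation not (Dia not (b and a) or Box (c or not c)):
1. not (Dia not (b and a) or Box (c or not c)), 0
2. not Dia not (b and a), 0   [neg-or-rule on 1]
3. not Box (c or not c), 0   [neg-or-rule on 1]
4. b and a, 0   [neg-Dia-rule on 2 via 0R0]
5. b, 0   [and-rule on 4]
6. a, 0   [and-rule on 4]
7. not (c or not c), 1   [neg-Box-rule on 3: fresh world 1, 0R1]
8. not c, 1   [neg-or-rule on 7]
9. c, 1   [neg-or-rule on 7]
Accessibility: 0R0, 0R1, 1R1
Branch closes: c and not c both at 1.
All branches of the negation close; one closing branch shown above.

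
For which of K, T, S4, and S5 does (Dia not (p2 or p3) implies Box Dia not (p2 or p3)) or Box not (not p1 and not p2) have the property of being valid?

S5-tableau for the negation not ((Dia not (p2 or p3) implies Box Dia not (p2 or p3)) or Box not (not p1 and not p2)):
1. not ((Dia not (p2 or p3) implies Box Dia not (p2 or p3)) or Box not (not p1 and not p2)), u
2. not (Dia not (p2 or p3) implies Box Dia not (p2 or p3)), u
3. not Box not (not p1 and not p2), u
4. Dia not (p2 or p3), u
5. not Box Dia not (p2 or p3), u
6. not p1 and not p2, v
7. not p1, v
8. not p2, v
9. not (p2 or p3), w
10. not p2, w
11. not p3, w
12. not Dia not (p2 or p3), x
13. p2 or p3, u
14. p2 or p3, v
15. p2 or p3, w
16. p2 or p3, x
17. p3, u
18. p3, v
19. p3, w
Accessibility: uRu, uRv, uRw, uRx, vRu, vRv, vRw, vRx, wRu, wRv, wRw, wRx, xRu, xRv, xRw, xRx
Branch closes: p3 and not p3 both at w.
Every branch closes (one shown): valid in S5.
S4-tableau for the negation not ((Dia not (p2 or p3) implies Box Dia not (p2 or p3)) or Box not (not p1 and not p2)):
1. not ((Dia not (p2 or p3) implies Box Dia not (p2 or p3)) or Box not (not p1 and not p2)), u
2. not (Dia not (p2 or p3) implies Box Dia not (p2 or p3)), u
3. not Box not (not p1 and not p2), u
4. Dia not (p2 or p3), u
5. not Box Dia not (p2 or p3), u
6. not p1 and not p2, v
7. not p1, v
8. not p2, v
9. not (p2 or p3), w
10. not p2, w
11. not p3, w
12. not Dia not (p2 or p3), x
13. p2 or p3, x
14. p3, x
Accessibility: uRu, uRv, uRw, uRx, vRv, wRw, xRx
Complete open branch: countermodel on an S4-frame, so not valid in S4, nor in K, T (the same frame is also a K-frame and a T-frame).

S5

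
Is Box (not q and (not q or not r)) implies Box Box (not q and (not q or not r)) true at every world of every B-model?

Invalid (countermodel exists)

Tableau for the negation not (Box (not q and (not q or not r)) implies Box Box (not q and (not q or not r))):
1. not (Box (not q and (not q or not r)) implies Box Box (not q and (not q or not r))), 0
2. Box (not q and (not q or not r)), 0
3. not Box Box (not q and (not q or not r)), 0
4. not q and (not q or not r), 0
5. not q, 0
6. not q or not r, 0
7. not r, 0
8. not Box (not q and (not q or not r)), 1
9. not q and (not q or not r), 1
10. not q, 1
11. not q or not r, 1
12. not r, 1
13. not (not q and (not q or not r)), 2
14. not (not q or not r), 2
15. q, 2
16. r, 2
Accessibility: 0R0, 0R1, 1R0, 1R1, 1R2, 2R1, 2R2
The negation has an open branch (countermodel exists).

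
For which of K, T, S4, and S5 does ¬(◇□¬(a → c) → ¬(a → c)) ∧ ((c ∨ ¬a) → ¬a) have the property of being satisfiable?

K, T, S4

S4-tableau for the formula:
1. ¬(◇□¬(a → c) → ¬(a → c)) ∧ ((c ∨ ¬a) → ¬a), 0
2. ¬(◇□¬(a → c) → ¬(a → c)), 0   [∧-rule on 1]
3. (c ∨ ¬a) → ¬a, 0   [∧-rule on 1]
4. ◇□¬(a → c), 0   [¬→-rule on 2]
5. a → c, 0   [¬→-rule on 2]
6. ¬a, 0   [→-rule on 3 (branches; this branch)]
7. c, 0   [→-rule on 5 (branches; this branch)]
8. □¬(a → c), 1   [◇-rule on 4: fresh world 1, 0R1]
9. ¬(a → c), 1   [□-rule on 8 via 1R1]
10. a, 1   [¬→-rule on 9]
11. ¬c, 1   [¬→-rule on 9]
Accessibility: 0R0, 0R1, 1R1
Complete open branch: satisfiable in S4, hence also in K, T (this S4-model is also a K-model and a T-model).
S5-tableau for the formula:
1. ¬(◇□¬(a → c) → ¬(a → c)) ∧ ((c ∨ ¬a) → ¬a), 0
2. ¬(◇□¬(a → c) → ¬(a → c)), 0   [∧-rule on 1]
3. (c ∨ ¬a) → ¬a, 0   [∧-rule on 1]
4. ◇□¬(a → c), 0   [¬→-rule on 2]
5. a → c, 0   [¬→-rule on 2]
6. ¬a, 0   [→-rule on 3 (branches; this branch)]
7. c, 0   [→-rule on 5 (branches; this branch)]
8. □¬(a → c), 1   [◇-rule on 4: fresh world 1, 0R1]
9. ¬(a → c), 0   [□-rule on 8 via 1R0]
10. a, 0   [¬→-rule on 9]
11. ¬c, 0   [¬→-rule on 9]
Accessibility: 0R0, 0R1, 1R0, 1R1
Branch closes: a and ¬a both at 0.
Every branch closes (one shown): unsatisfiable in S5.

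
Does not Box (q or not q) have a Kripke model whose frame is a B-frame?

1. not Box (q or not q), 0
2. not (q or not q), 1
3. not q, 1
4. q, 1
Accessibility: 0R0, 0R1, 1R0, 1R1
Branch closes: q and not q both at 1.
Every branch closes; the branch above is one of them.

No, unsatisfiable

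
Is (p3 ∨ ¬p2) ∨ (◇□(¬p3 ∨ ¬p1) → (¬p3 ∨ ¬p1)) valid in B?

Tableau for the negation ¬((p3 ∨ ¬p2) ∨ (◇□(¬p3 ∨ ¬p1) → (¬p3 ∨ ¬p1))):
1. ¬((p3 ∨ ¬p2) ∨ (◇□(¬p3 ∨ ¬p1) → (¬p3 ∨ ¬p1))), 0
2. ¬(p3 ∨ ¬p2), 0
3. ¬(◇□(¬p3 ∨ ¬p1) → (¬p3 ∨ ¬p1)), 0
4. ¬p3, 0
5. p2, 0
6. ◇□(¬p3 ∨ ¬p1), 0
7. ¬(¬p3 ∨ ¬p1), 0
8. p3, 0
9. p1, 0
Accessibility: 0R0
Branch closes: p3 and ¬p3 both at 0.
Every branch of the negation's tableau closes; the branch above is one of them.

Valid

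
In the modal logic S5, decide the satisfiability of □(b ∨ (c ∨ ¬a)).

1. □(b ∨ (c ∨ ¬a)), 0
2. b ∨ (c ∨ ¬a), 0
3. c ∨ ¬a, 0
4. ¬a, 0
Accessibility: 0R0

Satisfiable (open branch found)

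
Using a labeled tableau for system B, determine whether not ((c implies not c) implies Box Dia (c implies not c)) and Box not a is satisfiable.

1. not ((c implies not c) implies Box Dia (c implies not c)) and Box not a, 0
2. not ((c implies not c) implies Box Dia (c implies not c)), 0
3. Box not a, 0
4. c implies not c, 0
5. not Box Dia (c implies not c), 0
6. not a, 0
7. not c, 0
8. not Dia (c implies not c), 1
9. not a, 1
10. not (c implies not c), 0
11. c, 0
Accessibility: 0R0, 0R1, 1R0, 1R1
Branch closes: c and not c both at 0.
(One branch shown.) All branches close.

No, unsatisfiable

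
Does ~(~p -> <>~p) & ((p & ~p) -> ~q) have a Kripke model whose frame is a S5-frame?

1. ~(~p -> <>~p) & ((p & ~p) -> ~q), w0
2. ~(~p -> <>~p), w0
3. (p & ~p) -> ~q, w0
4. ~p, w0
5. ~<>~p, w0
6. p, w0
Accessibility: w0Rw0
Branch closes: p and ~p both at w0.
(One branch shown.) All branches close.

Unsatisfiable (every branch closes)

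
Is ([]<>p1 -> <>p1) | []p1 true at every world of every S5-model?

Tableau for the negation ~(([]<>p1 -> <>p1) | []p1):
1. ~(([]<>p1 -> <>p1) | []p1), 0
2. ~([]<>p1 -> <>p1), 0   [~|-rule on 1]
3. ~[]p1, 0   [~|-rule on 1]
4. []<>p1, 0   [~->-rule on 2]
5. ~<>p1, 0   [~->-rule on 2]
6. <>p1, 0   [[]-rule on 4 via 0R0]
7. ~p1, 0   [~<>-rule on 5 via 0R0]
8. ~p1, 1   [~[]-rule on 3: fresh world 1, 0R1]
9. <>p1, 1   [[]-rule on 4 via 0R1]
10. p1, 2   [<>-rule on 6: fresh world 2, 0R2]
11. <>p1, 2   [[]-rule on 4 via 0R2]
12. ~p1, 2   [~<>-rule on 5 via 0R2]
Accessibility: 0R0, 0R1, 0R2, 1R0, 1R1, 1R2, 2R0, 2R1, 2R2
Branch closes: p1 and ~p1 both at 2.
Every branch of the negation's tableau closes; the branch above is one of them.

Valid in S5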